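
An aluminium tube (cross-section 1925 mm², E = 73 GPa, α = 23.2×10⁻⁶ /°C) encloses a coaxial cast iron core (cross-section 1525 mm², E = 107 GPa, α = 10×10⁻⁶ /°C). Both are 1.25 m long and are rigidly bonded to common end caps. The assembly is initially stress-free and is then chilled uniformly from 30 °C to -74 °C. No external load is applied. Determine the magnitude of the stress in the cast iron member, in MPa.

σ ≈ 68 MPa (compressive)

The aluminium has the larger α, so on cooling it would change length more than the cast iron if both were free. The rigid plates force a common final length, so the aluminium is put into tension and the cast iron into compression, with equal and opposite forces P (no external load).
Setting the final lengths equal and cancelling L: (α₁ − α₂)ΔT = P/(A₁E₁) + P/(A₂E₂).
|α₁ − α₂|·ΔT = 13.2×10⁻⁶ × 104 = 0.001373.
1/(A₁E₁) + 1/(A₂E₂) = 1/(1925×73×10³) + 1/(1525×107×10³) = 1.324×10⁻⁸ N⁻¹.
So P = 0.001373 / 1.324×10⁻⁸ = 103.7 kN.
σ_{cast iron} = P/A₂ = 103700/1525 = 67.97 MPa, compressive.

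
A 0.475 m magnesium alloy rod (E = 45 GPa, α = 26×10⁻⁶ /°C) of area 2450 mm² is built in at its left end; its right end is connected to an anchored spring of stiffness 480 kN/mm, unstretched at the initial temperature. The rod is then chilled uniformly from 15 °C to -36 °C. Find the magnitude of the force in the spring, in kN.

P ≈ 98.5 kN

The unrestrained thermal change is αΔT L = 26×10⁻⁶ × 51 × 475 = 0.6298 mm.
Let P be the tensile force in the spring. The rod extends elastically by PL/(AE) and the spring stretches by P/k; together these equal δ_free.
So P = δ_free / [L/(AE) + 1/k] = 0.6298 / [ 475/(2450×45×10³) + 1/(480×10³) ].
P = 0.6298 / 6.392×10⁻⁶ = 98540 N.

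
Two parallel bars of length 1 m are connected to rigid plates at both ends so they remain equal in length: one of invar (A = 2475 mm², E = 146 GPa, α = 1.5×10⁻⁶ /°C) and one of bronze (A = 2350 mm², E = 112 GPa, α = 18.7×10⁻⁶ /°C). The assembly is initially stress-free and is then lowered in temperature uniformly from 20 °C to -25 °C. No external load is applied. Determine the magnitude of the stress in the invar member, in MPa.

σ ≈ 47.6 MPa (compressive)

Equilibrium of a rigid end plate with no external load gives equal and opposite internal forces ±P in the two members. Since α_{bronze} > α_{invar}, cooling drives the bronze into tension and the invar into compression.
Equating the net (thermal + elastic) strains gives |α₁ − α₂|·ΔT = P·[1/(A₁E₁) + 1/(A₂E₂)].
|α₁ − α₂|·ΔT = 17.2×10⁻⁶ × 45 = 0.000774.
1/(A₁E₁) + 1/(A₂E₂) = 1/(2475×146×10³) + 1/(2350×112×10³) = 6.567×10⁻⁹ N⁻¹.
So P = 0.000774 / 6.567×10⁻⁹ = 117.9 kN.
σ_{invar} = P/A₁ = 117900/2475 = 47.62 MPa, compressive.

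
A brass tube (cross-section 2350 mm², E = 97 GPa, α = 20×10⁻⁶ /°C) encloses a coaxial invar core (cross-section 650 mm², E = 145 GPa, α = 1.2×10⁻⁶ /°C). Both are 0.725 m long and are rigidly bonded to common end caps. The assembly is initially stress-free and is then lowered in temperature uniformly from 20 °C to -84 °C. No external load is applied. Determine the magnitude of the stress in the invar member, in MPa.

The brass has the larger α, so on cooling it would change length more than the invar if both were free. The rigid plates force a common final length, so the brass is put into tension and the invar into compression, with equal and opposite forces P (no external load).
Equating the net (thermal + elastic) strains gives |α₁ − α₂|·ΔT = P·[1/(A₁E₁) + 1/(A₂E₂)].
|α₁ − α₂|·ΔT = 18.8×10⁻⁶ × 104 = 0.001955.
1/(A₁E₁) + 1/(A₂E₂) = 1/(2350×97×10³) + 1/(650×145×10³) = 1.5×10⁻⁸ N⁻¹.
P = 0.001955 / 1.5×10⁻⁸ = 130400 N = 130.4 kN.
σ_{invar} = P/A₂ = 130400/650 = 200.6 MPa, compressive.

σ ≈ 201 MPa (compressive)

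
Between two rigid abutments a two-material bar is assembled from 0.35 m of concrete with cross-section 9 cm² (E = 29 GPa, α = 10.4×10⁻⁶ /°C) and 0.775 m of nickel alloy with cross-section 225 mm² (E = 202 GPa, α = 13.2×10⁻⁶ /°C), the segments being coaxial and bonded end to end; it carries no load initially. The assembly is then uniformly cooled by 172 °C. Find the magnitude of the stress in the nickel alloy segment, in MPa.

σ ≈ 348 MPa (tensile)

If the supports were absent, the total length change would be Σ αᵢΔT Lᵢ = 10.4×10⁻⁶×172×350 + 13.2×10⁻⁶×172×775 = 2.386 mm.
The walls prevent any net length change, so an axial force P (same in every segment) develops. Compatibility: P · Σ Lᵢ/(AᵢEᵢ) = δ_free.
Σ Lᵢ/(AᵢEᵢ) = 350/(900×29×10³) + 775/(225×202×10³) = 3.046×10⁻⁵ mm/N.
So P = 2.386 / 3.046×10⁻⁵ = 78.32 kN, tensile.
σ_{nickel alloy} = P / A = 78320 / 225 = 348.1 MPa.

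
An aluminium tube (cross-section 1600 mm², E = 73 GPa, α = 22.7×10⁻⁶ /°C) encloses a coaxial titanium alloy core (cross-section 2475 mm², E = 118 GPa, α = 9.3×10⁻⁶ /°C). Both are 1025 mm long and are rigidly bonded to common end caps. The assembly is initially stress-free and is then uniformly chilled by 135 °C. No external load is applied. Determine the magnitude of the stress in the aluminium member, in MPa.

Both members must finish at the same length. With the larger α, the aluminium tends to over-contract; the plates restrain it, putting the aluminium in tension and the titanium alloy in compression. With no external load the two internal forces are equal and opposite, magnitude P.
Equating the net (thermal + elastic) strains gives |α₁ − α₂|·ΔT = P·[1/(A₁E₁) + 1/(A₂E₂)].
|α₁ − α₂|·ΔT = 13.4×10⁻⁶ × 135 = 0.001809.
1/(A₁E₁) + 1/(A₂E₂) = 1/(1600×73×10³) + 1/(2475×118×10³) = 1.199×10⁻⁸ N⁻¹.
P = 0.001809 / 1.199×10⁻⁸ = 150900 N = 150.9 kN.
σ_{aluminium} = P/A₁ = 150900/1600 = 94.33 MPa, tensile.

σ ≈ 94.3 MPa (tensile)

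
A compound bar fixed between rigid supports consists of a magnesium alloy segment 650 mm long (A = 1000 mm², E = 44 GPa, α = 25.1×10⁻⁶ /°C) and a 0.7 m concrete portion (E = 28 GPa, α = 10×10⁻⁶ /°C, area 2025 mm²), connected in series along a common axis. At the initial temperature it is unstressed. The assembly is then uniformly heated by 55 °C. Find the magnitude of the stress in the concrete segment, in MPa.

If the supports were absent, the total length change would be Σ αᵢΔT Lᵢ = 25.1×10⁻⁶×55×650 + 10×10⁻⁶×55×700 = 1.282 mm.
Since the ends are fixed, an axial force P builds up, equal in every segment, with P · Σ Lᵢ/(AᵢEᵢ) = δ_free.
The series flexibility is Σ Lᵢ/(AᵢEᵢ) = 650/(1000×44×10³) + 700/(2025×28×10³) = 2.712×10⁻⁵ mm/N.
Hence P = δ_free / Σ(L/AE) = 1.282/2.712×10⁻⁵ = 47.29 kN (compressive).
σ_{concrete} = P / A = 47290 / 2025 = 23.35 MPa.

σ ≈ 23.4 MPa (compressive)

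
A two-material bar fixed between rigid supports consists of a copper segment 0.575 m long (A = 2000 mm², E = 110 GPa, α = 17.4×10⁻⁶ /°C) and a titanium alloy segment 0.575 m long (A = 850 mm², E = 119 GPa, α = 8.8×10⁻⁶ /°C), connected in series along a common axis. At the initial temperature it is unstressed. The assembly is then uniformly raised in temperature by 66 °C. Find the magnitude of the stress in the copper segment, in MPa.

σ ≈ 59.9 MPa (compressive)

If the supports were absent, the total length change would be Σ αᵢΔT Lᵢ = 17.4×10⁻⁶×66×575 + 8.8×10⁻⁶×66×575 = 0.9943 mm.
The rigid supports impose zero overall length change; the single axial force P common to all segments must satisfy P Σ Lᵢ/(AᵢEᵢ) = δ_free.
The series flexibility is Σ Lᵢ/(AᵢEᵢ) = 575/(2000×110×10³) + 575/(850×119×10³) = 8.298×10⁻⁶ mm/N.
Hence P = δ_free / Σ(L/AE) = 0.9943/8.298×10⁻⁶ = 119.8 kN (compressive).
σ_{copper} = P / A = 119800 / 2000 = 59.91 MPa.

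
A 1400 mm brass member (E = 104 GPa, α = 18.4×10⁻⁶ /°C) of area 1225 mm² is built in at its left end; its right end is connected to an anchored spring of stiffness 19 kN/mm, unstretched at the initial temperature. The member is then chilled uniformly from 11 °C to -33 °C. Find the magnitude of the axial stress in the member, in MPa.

σ ≈ 14.5 MPa (tensile)

The unrestrained thermal change is αΔT L = 18.4×10⁻⁶ × 44 × 1400 = 1.133 mm.
Let P be the tensile force in the spring. The member extends elastically by PL/(AE) and the spring stretches by P/k; together these equal δ_free.
P [ L/(AE) + 1/k ] = δ_free → P [ 1400/(1225×104×10³) + 1/(19×10³) ] = 1.133.
P = 1.133 / 6.362×10⁻⁵ = 17820 N.
σ = P/A = 17820/1225 = 14.54 MPa.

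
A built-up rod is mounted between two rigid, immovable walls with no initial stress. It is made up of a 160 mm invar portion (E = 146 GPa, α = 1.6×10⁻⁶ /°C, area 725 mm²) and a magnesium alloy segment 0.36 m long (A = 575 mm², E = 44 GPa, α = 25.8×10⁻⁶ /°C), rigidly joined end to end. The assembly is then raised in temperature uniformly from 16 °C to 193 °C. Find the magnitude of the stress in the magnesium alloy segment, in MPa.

σ ≈ 187 MPa (compressive)

Free thermal expansion of the whole bar: Σ αᵢΔT Lᵢ = 1.6×10⁻⁶×177×160 + 25.8×10⁻⁶×177×360 = 1.689 mm.
The walls prevent any net length change, so an axial force P (same in every segment) develops. Compatibility: P · Σ Lᵢ/(AᵢEᵢ) = δ_free.
Σ Lᵢ/(AᵢEᵢ) = 160/(725×146×10³) + 360/(575×44×10³) = 1.574×10⁻⁵ mm/N.
P = 1.689 / 1.574×10⁻⁵ = 107300 N = 107.3 kN, compressive.
σ_{magnesium alloy} = P / A = 107300 / 575 = 186.6 MPa.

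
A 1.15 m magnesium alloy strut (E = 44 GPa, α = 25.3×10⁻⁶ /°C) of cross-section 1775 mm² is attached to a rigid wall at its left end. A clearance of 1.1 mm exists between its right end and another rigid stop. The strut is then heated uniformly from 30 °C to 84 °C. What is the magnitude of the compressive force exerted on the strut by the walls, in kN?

Unrestrained expansion: δ_free = αΔT L = 25.3×10⁻⁶ × 54 × 1150 = 1.571 mm.
This exceeds the 1.1 mm gap, so the wall pushes back. The portion of expansion that must be recovered elastically is δ_free − gap = 1.571 − 1.1 = 0.4711 mm.
That suppressed elongation corresponds to σ = E·Δ/L = 44×10³ × 0.4711/1150 = 18.03 MPa.
P = σA = 18.03 × 1775 = 32 kN.

P ≈ 32 kN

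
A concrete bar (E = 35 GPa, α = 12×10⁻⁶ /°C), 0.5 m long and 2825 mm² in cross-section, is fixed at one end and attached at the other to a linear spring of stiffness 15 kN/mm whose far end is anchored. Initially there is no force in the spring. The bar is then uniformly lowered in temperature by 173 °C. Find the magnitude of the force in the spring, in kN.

P ≈ 14.5 kN

Free thermal contraction: δ_free = αΔT L = 12×10⁻⁶ × 173 × 500 = 1.038 mm.
With a force P in the spring, the elastic change of the bar is PL/(AE) and that of the spring is P/k; compatibility requires their sum to equal δ_free.
P [ L/(AE) + 1/k ] = δ_free → P [ 500/(2825×35×10³) + 1/(15×10³) ] = 1.038.
P = 1.038 / 7.172×10⁻⁵ = 14470 N.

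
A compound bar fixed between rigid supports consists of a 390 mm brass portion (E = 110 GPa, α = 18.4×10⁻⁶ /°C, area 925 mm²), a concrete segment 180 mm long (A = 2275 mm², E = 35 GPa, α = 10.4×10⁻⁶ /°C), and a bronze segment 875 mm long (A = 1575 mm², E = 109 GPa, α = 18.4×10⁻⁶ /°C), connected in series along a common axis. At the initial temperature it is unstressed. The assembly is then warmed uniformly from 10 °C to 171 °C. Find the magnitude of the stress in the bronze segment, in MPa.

If the supports were absent, the total length change would be Σ αᵢΔT Lᵢ = 18.4×10⁻⁶×161×390 + 10.4×10⁻⁶×161×180 + 18.4×10⁻⁶×161×875 = 4.049 mm.
The rigid supports impose zero overall length change; the single axial force P common to all segments must satisfy P Σ Lᵢ/(AᵢEᵢ) = δ_free.
The series flexibility is Σ Lᵢ/(AᵢEᵢ) = 390/(925×110×10³) + 180/(2275×35×10³) + 875/(1575×109×10³) = 1.119×10⁻⁵ mm/N.
P = 4.049 / 1.119×10⁻⁵ = 361800 N = 361.8 kN, compressive.
σ_{bronze} = P / A = 361800 / 1575 = 229.7 MPa.

σ ≈ 230 MPa (compressive)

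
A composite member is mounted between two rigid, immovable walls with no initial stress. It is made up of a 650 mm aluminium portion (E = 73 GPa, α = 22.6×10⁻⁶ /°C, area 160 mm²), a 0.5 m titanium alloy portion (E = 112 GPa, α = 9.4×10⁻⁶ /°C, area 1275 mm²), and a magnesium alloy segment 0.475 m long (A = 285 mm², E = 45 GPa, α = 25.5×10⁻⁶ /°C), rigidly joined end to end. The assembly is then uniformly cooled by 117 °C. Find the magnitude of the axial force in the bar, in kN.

P ≈ 38.3 kN (tensile)

If the supports were absent, the total length change would be Σ αᵢΔT Lᵢ = 22.6×10⁻⁶×117×650 + 9.4×10⁻⁶×117×500 + 25.5×10⁻⁶×117×475 = 3.686 mm.
The walls prevent any net length change, so an axial force P (same in every segment) develops. Compatibility: P · Σ Lᵢ/(AᵢEᵢ) = δ_free.
The series flexibility is Σ Lᵢ/(AᵢEᵢ) = 650/(160×73×10³) + 500/(1275×112×10³) + 475/(285×45×10³) = 9.619×10⁻⁵ mm/N.
Hence P = δ_free / Σ(L/AE) = 3.686/9.619×10⁻⁵ = 38.32 kN (tensile).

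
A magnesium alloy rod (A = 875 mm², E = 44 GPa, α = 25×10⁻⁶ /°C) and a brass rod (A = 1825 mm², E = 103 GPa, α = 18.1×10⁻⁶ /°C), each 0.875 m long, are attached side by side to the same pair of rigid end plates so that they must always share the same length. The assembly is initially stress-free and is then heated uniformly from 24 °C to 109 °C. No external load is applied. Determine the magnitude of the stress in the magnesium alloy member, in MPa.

The magnesium alloy has the larger α, so on heating it would change length more than the brass if both were free. The rigid plates force a common final length, so the magnesium alloy is put into compression and the brass into tension, with equal and opposite forces P (no external load).
Setting the final lengths equal and cancelling L: (α₁ − α₂)ΔT = P/(A₁E₁) + P/(A₂E₂).
|α₁ − α₂|·ΔT = 6.9×10⁻⁶ × 85 = 0.0005865.
1/(A₁E₁) + 1/(A₂E₂) = 1/(875×44×10³) + 1/(1825×103×10³) = 3.129×10⁻⁸ N⁻¹.
So P = 0.0005865 / 3.129×10⁻⁸ = 18.74 kN.
σ_{magnesium alloy} = P/A₁ = 18740/875 = 21.42 MPa, compressive.

σ ≈ 21.4 MPa (compressive)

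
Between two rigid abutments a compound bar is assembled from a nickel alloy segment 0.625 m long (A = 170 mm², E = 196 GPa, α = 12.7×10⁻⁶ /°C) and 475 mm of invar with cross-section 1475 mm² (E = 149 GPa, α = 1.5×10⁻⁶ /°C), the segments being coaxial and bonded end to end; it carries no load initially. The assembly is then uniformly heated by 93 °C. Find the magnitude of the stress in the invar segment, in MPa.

σ ≈ 26.1 MPa (compressive)

Free thermal expansion of the whole bar: Σ αᵢΔT Lᵢ = 12.7×10⁻⁶×93×625 + 1.5×10⁻⁶×93×475 = 0.8044 mm.
The walls prevent any net length change, so an axial force P (same in every segment) develops. Compatibility: P · Σ Lᵢ/(AᵢEᵢ) = δ_free.
Σ Lᵢ/(AᵢEᵢ) = 625/(170×196×10³) + 475/(1475×149×10³) = 2.092×10⁻⁵ mm/N.
Hence P = δ_free / Σ(L/AE) = 0.8044/2.092×10⁻⁵ = 38.46 kN (compressive).
σ_{invar} = P / A = 38460 / 1475 = 26.07 MPa.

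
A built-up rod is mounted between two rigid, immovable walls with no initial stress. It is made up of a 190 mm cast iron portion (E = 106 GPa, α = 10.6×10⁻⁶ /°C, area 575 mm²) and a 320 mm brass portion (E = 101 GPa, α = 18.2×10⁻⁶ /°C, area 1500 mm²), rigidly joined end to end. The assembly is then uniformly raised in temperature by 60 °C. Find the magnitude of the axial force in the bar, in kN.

P ≈ 89.9 kN (compressive)

With the walls removed the bar would change length by δ_free = Σ αᵢΔT Lᵢ = 10.6×10⁻⁶×60×190 + 18.2×10⁻⁶×60×320 = 0.4703 mm.
The walls prevent any net length change, so an axial force P (same in every segment) develops. Compatibility: P · Σ Lᵢ/(AᵢEᵢ) = δ_free.
The series flexibility is Σ Lᵢ/(AᵢEᵢ) = 190/(575×106×10³) + 320/(1500×101×10³) = 5.23×10⁻⁶ mm/N.
P = 0.4703 / 5.23×10⁻⁶ = 89930 N = 89.93 kN, compressive.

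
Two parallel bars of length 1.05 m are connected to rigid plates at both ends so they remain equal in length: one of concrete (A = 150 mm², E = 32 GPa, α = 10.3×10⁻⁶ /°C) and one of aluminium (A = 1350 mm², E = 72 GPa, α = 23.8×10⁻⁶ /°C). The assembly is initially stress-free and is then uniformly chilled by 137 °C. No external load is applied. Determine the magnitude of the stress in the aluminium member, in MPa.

σ ≈ 6.27 MPa (tensile)

Equilibrium of a rigid end plate with no external load gives equal and opposite internal forces ±P in the two members. Since α_{aluminium} > α_{concrete}, cooling drives the aluminium into tension and the concrete into compression.
Compatibility of the two members (thermal + elastic change equal): (α₁ − α₂)ΔT = P·[1/(A₁E₁) + 1/(A₂E₂)].
|α₁ − α₂|·ΔT = 13.5×10⁻⁶ × 137 = 0.00185.
1/(A₁E₁) + 1/(A₂E₂) = 1/(150×32×10³) + 1/(1350×72×10³) = 2.186×10⁻⁷ N⁻¹.
P = 0.00185 / 2.186×10⁻⁷ = 8460 N = 8.46 kN.
σ_{aluminium} = P/A₂ = 8460/1350 = 6.267 MPa, tensile.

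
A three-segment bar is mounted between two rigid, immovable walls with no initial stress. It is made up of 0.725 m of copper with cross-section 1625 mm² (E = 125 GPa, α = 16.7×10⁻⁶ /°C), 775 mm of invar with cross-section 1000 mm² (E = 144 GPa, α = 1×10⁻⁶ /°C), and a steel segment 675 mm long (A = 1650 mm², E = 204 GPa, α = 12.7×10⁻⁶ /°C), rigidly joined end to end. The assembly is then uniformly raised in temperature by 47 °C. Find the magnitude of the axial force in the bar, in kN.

P ≈ 92 kN (compressive)

Free thermal expansion of the whole bar: Σ αᵢΔT Lᵢ = 16.7×10⁻⁶×47×725 + 1×10⁻⁶×47×775 + 12.7×10⁻⁶×47×675 = 1.008 mm.
The rigid supports impose zero overall length change; the single axial force P common to all segments must satisfy P Σ Lᵢ/(AᵢEᵢ) = δ_free.
The series flexibility is Σ Lᵢ/(AᵢEᵢ) = 725/(1625×125×10³) + 775/(1000×144×10³) + 675/(1650×204×10³) = 1.096×10⁻⁵ mm/N.
Hence P = δ_free / Σ(L/AE) = 1.008/1.096×10⁻⁵ = 92.04 kN (compressive).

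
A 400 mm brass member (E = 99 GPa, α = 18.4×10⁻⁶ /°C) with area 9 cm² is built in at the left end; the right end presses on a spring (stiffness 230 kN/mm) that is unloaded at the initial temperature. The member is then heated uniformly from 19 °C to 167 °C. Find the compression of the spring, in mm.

δ ≈ 0.536 mm

Free thermal expansion: δ_free = αΔT L = 18.4×10⁻⁶ × 148 × 400 = 1.089 mm.
With a force P in the spring, the elastic change of the member is PL/(AE) and that of the spring is P/k; compatibility requires their sum to equal δ_free.
P [ L/(AE) + 1/k ] = δ_free → P [ 400/(900×99×10³) + 1/(230×10³) ] = 1.089.
P = 1.089 / 8.837×10⁻⁶ = 123300 N.
Spring compression = P/k = 123300/(230×10³) = 0.5359 mm.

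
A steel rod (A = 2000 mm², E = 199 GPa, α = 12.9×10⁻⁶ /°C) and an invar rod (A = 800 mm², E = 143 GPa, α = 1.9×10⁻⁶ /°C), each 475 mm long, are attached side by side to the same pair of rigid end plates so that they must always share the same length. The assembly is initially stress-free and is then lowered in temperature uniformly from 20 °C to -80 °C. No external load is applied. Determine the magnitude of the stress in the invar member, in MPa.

σ ≈ 122 MPa (compressive)

Both members must finish at the same length. With the larger α, the steel tends to over-contract; the plates restrain it, putting the steel in tension and the invar in compression. With no external load the two internal forces are equal and opposite, magnitude P.
Compatibility of the two members (thermal + elastic change equal): (α₁ − α₂)ΔT = P·[1/(A₁E₁) + 1/(A₂E₂)].
|α₁ − α₂|·ΔT = 11×10⁻⁶ × 100 = 0.0011.
1/(A₁E₁) + 1/(A₂E₂) = 1/(2000×199×10³) + 1/(800×143×10³) = 1.125×10⁻⁸ N⁻¹.
P = 0.0011 / 1.125×10⁻⁸ = 97740 N = 97.74 kN.
σ_{invar} = P/A₂ = 97740/800 = 122.2 MPa, compressive.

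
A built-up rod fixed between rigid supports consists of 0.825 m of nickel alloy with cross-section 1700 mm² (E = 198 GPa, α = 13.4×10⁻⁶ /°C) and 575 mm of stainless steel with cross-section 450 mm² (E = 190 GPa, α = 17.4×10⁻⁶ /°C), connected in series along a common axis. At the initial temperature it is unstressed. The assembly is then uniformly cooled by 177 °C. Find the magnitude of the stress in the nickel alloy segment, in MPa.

σ ≈ 239 MPa (tensile)

Free thermal contraction of the whole bar: Σ αᵢΔT Lᵢ = 13.4×10⁻⁶×177×825 + 17.4×10⁻⁶×177×575 = 3.728 mm.
The rigid supports impose zero overall length change; the single axial force P common to all segments must satisfy P Σ Lᵢ/(AᵢEᵢ) = δ_free.
The series flexibility is Σ Lᵢ/(AᵢEᵢ) = 825/(1700×198×10³) + 575/(450×190×10³) = 9.176×10⁻⁶ mm/N.
So P = 3.728 / 9.176×10⁻⁶ = 406.2 kN, tensile.
σ_{nickel alloy} = P / A = 406200 / 1700 = 239 MPa.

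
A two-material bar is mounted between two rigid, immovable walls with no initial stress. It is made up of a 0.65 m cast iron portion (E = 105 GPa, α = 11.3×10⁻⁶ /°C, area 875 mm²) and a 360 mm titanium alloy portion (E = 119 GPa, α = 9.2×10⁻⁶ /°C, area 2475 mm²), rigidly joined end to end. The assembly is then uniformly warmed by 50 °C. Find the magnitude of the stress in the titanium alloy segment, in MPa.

σ ≈ 25.9 MPa (compressive)

With the walls removed the bar would change length by δ_free = Σ αᵢΔT Lᵢ = 11.3×10⁻⁶×50×650 + 9.2×10⁻⁶×50×360 = 0.5328 mm.
The walls prevent any net length change, so an axial force P (same in every segment) develops. Compatibility: P · Σ Lᵢ/(AᵢEᵢ) = δ_free.
The series flexibility is Σ Lᵢ/(AᵢEᵢ) = 650/(875×105×10³) + 360/(2475×119×10³) = 8.297×10⁻⁶ mm/N.
P = 0.5328 / 8.297×10⁻⁶ = 64220 N = 64.22 kN, compressive.
σ_{titanium alloy} = P / A = 64220 / 2475 = 25.95 MPa.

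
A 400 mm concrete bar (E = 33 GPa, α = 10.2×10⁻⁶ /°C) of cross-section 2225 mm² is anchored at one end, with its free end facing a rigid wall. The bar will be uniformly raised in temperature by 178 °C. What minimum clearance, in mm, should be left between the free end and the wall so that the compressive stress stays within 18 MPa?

Free expansion if unrestrained: δ_free = αΔT L = 10.2×10⁻⁶ × 178 × 400 = 0.7262 mm.
A stress of 18 MPa corresponds to the wall pushing the bar back by σL/E = 18×400/(33×10³) = 0.2182 mm.
The gap must absorb the remainder: g_min = 0.7262 − 0.2182 = 0.5081 mm.

g ≈ 0.508 mm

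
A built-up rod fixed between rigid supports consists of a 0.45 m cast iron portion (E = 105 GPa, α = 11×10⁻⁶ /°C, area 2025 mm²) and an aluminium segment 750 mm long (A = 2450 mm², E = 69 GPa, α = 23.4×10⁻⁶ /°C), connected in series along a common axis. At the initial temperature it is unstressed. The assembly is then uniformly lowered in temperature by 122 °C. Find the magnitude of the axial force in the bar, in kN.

Free thermal contraction of the whole bar: Σ αᵢΔT Lᵢ = 11×10⁻⁶×122×450 + 23.4×10⁻⁶×122×750 = 2.745 mm.
The rigid supports impose zero overall length change; the single axial force P common to all segments must satisfy P Σ Lᵢ/(AᵢEᵢ) = δ_free.
The series flexibility is Σ Lᵢ/(AᵢEᵢ) = 450/(2025×105×10³) + 750/(2450×69×10³) = 6.553×10⁻⁶ mm/N.
So P = 2.745 / 6.553×10⁻⁶ = 418.9 kN, tensile.

P ≈ 419 kN (tensile)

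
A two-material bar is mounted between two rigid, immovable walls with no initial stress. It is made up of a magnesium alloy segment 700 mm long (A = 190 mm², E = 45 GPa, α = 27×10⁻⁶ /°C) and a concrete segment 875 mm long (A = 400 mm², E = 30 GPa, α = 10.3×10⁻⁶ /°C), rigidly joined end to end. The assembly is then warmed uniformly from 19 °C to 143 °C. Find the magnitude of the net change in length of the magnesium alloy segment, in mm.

|ΔL| ≈ 0.513 mm

With the walls removed the bar would change length by δ_free = Σ αᵢΔT Lᵢ = 27×10⁻⁶×124×700 + 10.3×10⁻⁶×124×875 = 3.461 mm.
The walls prevent any net length change, so an axial force P (same in every segment) develops. Compatibility: P · Σ Lᵢ/(AᵢEᵢ) = δ_free.
The series flexibility is Σ Lᵢ/(AᵢEᵢ) = 700/(190×45×10³) + 875/(400×30×10³) = 0.0001548 mm/N.
Hence P = δ_free / Σ(L/AE) = 3.461/0.0001548 = 22.36 kN (compressive).
For the magnesium alloy segment, free thermal change = 27×10⁻⁶×124×700 = 2.344 mm and elastic change from P = 22360×700/(190×45×10³) = 1.831 mm; these oppose, so the net change is 0.513 mm (segment lengthens).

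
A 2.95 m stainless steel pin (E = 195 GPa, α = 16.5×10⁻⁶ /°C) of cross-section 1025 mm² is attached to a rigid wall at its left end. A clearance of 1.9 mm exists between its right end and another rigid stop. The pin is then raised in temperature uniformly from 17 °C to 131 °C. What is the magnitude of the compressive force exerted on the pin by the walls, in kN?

Free thermal elongation = αΔT L = 16.5×10⁻⁶ × 114 × 2950 = 5.549 mm.
This exceeds the 1.9 mm gap, so the wall pushes back. The portion of expansion that must be recovered elastically is δ_free − gap = 5.549 − 1.9 = 3.649 mm.
So σ = E(δ_free − g)/L = 195×10³ × 3.649/2950 = 241.2 MPa.
P = σA = 241.2 × 1025 = 247.2 kN.

P ≈ 247 kN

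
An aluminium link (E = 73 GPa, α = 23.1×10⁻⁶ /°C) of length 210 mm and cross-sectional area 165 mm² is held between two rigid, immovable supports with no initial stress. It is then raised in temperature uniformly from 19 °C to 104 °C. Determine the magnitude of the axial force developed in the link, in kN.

Full restraint means ε = 0, so the stress is σ = EαΔT = 73×10³ × 23.1×10⁻⁶ × 85 = 143.3 MPa.
Axial force P = σA = 143.3 × 165 = 23650 N = 23.65 kN, compressive.

P ≈ 23.7 kN (compressive)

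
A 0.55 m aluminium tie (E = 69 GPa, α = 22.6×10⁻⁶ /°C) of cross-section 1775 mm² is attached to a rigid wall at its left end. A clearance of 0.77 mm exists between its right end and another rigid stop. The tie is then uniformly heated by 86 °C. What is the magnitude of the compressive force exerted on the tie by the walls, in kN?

Unrestrained expansion: δ_free = αΔT L = 22.6×10⁻⁶ × 86 × 550 = 1.069 mm.
This exceeds the 0.77 mm gap, so the wall pushes back. The portion of expansion that must be recovered elastically is δ_free − gap = 1.069 − 0.77 = 0.299 mm.
So σ = E(δ_free − g)/L = 69×10³ × 0.299/550 = 37.51 MPa.
P = σA = 37.51 × 1775 = 66.58 kN.

P ≈ 66.6 kN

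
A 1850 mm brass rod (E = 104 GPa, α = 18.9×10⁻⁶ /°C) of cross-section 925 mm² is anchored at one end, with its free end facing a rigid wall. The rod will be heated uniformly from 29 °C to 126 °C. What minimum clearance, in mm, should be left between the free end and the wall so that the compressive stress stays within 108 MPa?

g ≈ 1.47 mm

Free expansion if unrestrained: δ_free = αΔT L = 18.9×10⁻⁶ × 97 × 1850 = 3.392 mm.
A stress of 108 MPa corresponds to the wall pushing the rod back by σL/E = 108×1850/(104×10³) = 1.921 mm.
The gap must absorb the remainder: g_min = 3.392 − 1.921 = 1.47 mm.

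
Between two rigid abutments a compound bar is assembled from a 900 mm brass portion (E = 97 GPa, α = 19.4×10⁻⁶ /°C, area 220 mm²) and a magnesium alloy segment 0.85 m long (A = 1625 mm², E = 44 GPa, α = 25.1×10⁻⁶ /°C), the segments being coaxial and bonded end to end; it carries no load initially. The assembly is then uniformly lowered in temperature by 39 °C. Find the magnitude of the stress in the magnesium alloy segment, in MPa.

σ ≈ 17.2 MPa (tensile)

Free thermal contraction of the whole bar: Σ αᵢΔT Lᵢ = 19.4×10⁻⁶×39×900 + 25.1×10⁻⁶×39×850 = 1.513 mm.
The rigid supports impose zero overall length change; the single axial force P common to all segments must satisfy P Σ Lᵢ/(AᵢEᵢ) = δ_free.
Σ Lᵢ/(AᵢEᵢ) = 900/(220×97×10³) + 850/(1625×44×10³) = 5.406×10⁻⁵ mm/N.
So P = 1.513 / 5.406×10⁻⁵ = 27.99 kN, tensile.
σ_{magnesium alloy} = P / A = 27990 / 1625 = 17.22 MPa.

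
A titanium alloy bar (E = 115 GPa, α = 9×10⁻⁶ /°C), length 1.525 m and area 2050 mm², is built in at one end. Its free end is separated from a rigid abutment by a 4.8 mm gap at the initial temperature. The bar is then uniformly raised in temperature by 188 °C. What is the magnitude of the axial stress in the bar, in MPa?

Free thermal elongation = αΔT L = 9×10⁻⁶ × 188 × 1525 = 2.58 mm.
Since δ_free = 2.58 mm is less than the 4.8 mm gap, the bar never touches the wall. No axial force develops.

σ ≈ 0 MPa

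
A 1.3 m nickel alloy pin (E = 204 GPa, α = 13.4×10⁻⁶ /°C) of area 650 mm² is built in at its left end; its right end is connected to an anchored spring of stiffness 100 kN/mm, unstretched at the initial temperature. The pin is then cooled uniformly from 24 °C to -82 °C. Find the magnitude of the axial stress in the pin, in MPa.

σ ≈ 143 MPa (tensile)

If the spring were absent the pin would shorten by αΔT L = 13.4×10⁻⁶ × 106 × 1300 = 1.847 mm.
Let P be the tensile force in the spring. The pin extends elastically by PL/(AE) and the spring stretches by P/k; together these equal δ_free.
So P = δ_free / [L/(AE) + 1/k] = 1.847 / [ 1300/(650×204×10³) + 1/(100×10³) ].
P = 1.847 / 1.98×10⁻⁵ = 93240 N.
σ = P/A = 93240/650 = 143.4 MPa.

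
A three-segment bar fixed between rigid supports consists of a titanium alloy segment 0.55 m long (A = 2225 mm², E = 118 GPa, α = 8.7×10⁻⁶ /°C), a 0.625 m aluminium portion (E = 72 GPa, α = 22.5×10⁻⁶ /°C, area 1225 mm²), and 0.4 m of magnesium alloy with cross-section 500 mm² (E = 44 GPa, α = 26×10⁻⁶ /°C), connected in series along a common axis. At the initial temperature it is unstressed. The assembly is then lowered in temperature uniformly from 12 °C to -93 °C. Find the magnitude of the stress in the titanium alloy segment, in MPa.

Free thermal contraction of the whole bar: Σ αᵢΔT Lᵢ = 8.7×10⁻⁶×105×550 + 22.5×10⁻⁶×105×625 + 26×10⁻⁶×105×400 = 3.071 mm.
Since the ends are fixed, an axial force P builds up, equal in every segment, with P · Σ Lᵢ/(AᵢEᵢ) = δ_free.
The series flexibility is Σ Lᵢ/(AᵢEᵢ) = 550/(2225×118×10³) + 625/(1225×72×10³) + 400/(500×44×10³) = 2.736×10⁻⁵ mm/N.
P = 3.071 / 2.736×10⁻⁵ = 112200 N = 112.2 kN, tensile.
σ_{titanium alloy} = P / A = 112200 / 2225 = 50.44 MPa.

σ ≈ 50.4 MPa (tensile)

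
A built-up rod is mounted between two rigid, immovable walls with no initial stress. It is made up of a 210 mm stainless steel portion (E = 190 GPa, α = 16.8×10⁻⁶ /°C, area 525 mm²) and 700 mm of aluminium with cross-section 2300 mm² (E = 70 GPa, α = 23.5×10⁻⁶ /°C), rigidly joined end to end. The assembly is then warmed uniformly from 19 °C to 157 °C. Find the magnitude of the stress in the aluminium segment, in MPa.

σ ≈ 186 MPa (compressive)

Free thermal expansion of the whole bar: Σ αᵢΔT Lᵢ = 16.8×10⁻⁶×138×210 + 23.5×10⁻⁶×138×700 = 2.757 mm.
Since the ends are fixed, an axial force P builds up, equal in every segment, with P · Σ Lᵢ/(AᵢEᵢ) = δ_free.
Σ Lᵢ/(AᵢEᵢ) = 210/(525×190×10³) + 700/(2300×70×10³) = 6.453×10⁻⁶ mm/N.
Hence P = δ_free / Σ(L/AE) = 2.757/6.453×10⁻⁶ = 427.2 kN (compressive).
σ_{aluminium} = P / A = 427200 / 2300 = 185.8 MPa.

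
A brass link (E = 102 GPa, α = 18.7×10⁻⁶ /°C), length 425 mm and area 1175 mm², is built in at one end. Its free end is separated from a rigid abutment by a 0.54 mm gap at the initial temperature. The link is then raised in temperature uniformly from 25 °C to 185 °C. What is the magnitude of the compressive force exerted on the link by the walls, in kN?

P ≈ 206 kN

Unrestrained expansion: δ_free = αΔT L = 18.7×10⁻⁶ × 160 × 425 = 1.272 mm.
After closing the 0.54 mm clearance, 1.272 − 0.54 = 0.7316 mm of expansion remains to be suppressed by the wall.
That suppressed elongation corresponds to σ = E·Δ/L = 102×10³ × 0.7316/425 = 175.6 MPa.
Force on the wall = σA = 175.6 × 1175 mm² = 206.3 kN.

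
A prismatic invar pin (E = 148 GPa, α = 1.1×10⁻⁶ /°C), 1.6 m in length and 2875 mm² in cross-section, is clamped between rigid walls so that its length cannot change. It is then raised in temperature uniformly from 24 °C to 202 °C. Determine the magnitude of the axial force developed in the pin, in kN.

With zero net strain, σ = E·αΔT = 148 GPa × 1.1×10⁻⁶ × 178 = 28.98 MPa.
Axial force P = σA = 28.98 × 2875 = 83310 N = 83.31 kN, compressive.

P ≈ 83.3 kN (compressive)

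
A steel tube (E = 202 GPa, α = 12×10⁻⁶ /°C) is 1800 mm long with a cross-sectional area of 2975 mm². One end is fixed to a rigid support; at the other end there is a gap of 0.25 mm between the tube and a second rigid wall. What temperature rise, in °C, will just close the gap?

ΔT ≈ 11.6 °C

The gap closes when αΔT L = 0.25 mm, since the tube is still unstressed at that instant.
So ΔT = g/(αL) = 0.25/(12×10⁻⁶ × 1800) = 11.57 °C.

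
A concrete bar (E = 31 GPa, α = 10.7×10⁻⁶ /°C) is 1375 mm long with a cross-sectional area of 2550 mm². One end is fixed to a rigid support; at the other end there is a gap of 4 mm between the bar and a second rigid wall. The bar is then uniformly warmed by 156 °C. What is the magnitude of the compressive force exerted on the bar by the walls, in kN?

If the wall were absent the bar would grow by αΔT L = 10.7×10⁻⁶ × 156 × 1375 = 2.295 mm.
Since δ_free = 2.3 mm is less than the 4 mm gap, the bar never touches the wall. No axial force develops.

P ≈ 0 kN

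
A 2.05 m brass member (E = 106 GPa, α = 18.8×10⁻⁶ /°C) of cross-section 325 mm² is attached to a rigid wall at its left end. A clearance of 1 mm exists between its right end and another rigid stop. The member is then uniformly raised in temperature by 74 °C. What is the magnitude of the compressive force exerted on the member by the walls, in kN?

Free thermal elongation = αΔT L = 18.8×10⁻⁶ × 74 × 2050 = 2.852 mm.
The gap closes (δ_free > 1 mm) and the wall then resists a further 2.852 − 1 = 1.852 mm of expansion.
So σ = E(δ_free − g)/L = 106×10³ × 1.852/2050 = 95.76 MPa.
Force on the wall = σA = 95.76 × 325 mm² = 31.12 kN.

P ≈ 31.1 kN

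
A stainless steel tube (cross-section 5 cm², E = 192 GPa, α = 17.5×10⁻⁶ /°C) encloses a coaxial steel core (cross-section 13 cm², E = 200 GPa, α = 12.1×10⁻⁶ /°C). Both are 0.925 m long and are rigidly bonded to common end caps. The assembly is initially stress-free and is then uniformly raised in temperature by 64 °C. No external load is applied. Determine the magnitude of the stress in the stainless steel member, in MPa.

σ ≈ 48.5 MPa (compressive)

The stainless steel has the larger α, so on heating it would change length more than the steel if both were free. The rigid plates force a common final length, so the stainless steel is put into compression and the steel into tension, with equal and opposite forces P (no external load).
Setting the final lengths equal and cancelling L: (α₁ − α₂)ΔT = P/(A₁E₁) + P/(A₂E₂).
|α₁ − α₂|·ΔT = 5.4×10⁻⁶ × 64 = 0.0003456.
1/(A₁E₁) + 1/(A₂E₂) = 1/(500×192×10³) + 1/(1300×200×10³) = 1.426×10⁻⁸ N⁻¹.
So P = 0.0003456 / 1.426×10⁻⁸ = 24.23 kN.
σ_{stainless steel} = P/A₁ = 24230/500 = 48.46 MPa, compressive.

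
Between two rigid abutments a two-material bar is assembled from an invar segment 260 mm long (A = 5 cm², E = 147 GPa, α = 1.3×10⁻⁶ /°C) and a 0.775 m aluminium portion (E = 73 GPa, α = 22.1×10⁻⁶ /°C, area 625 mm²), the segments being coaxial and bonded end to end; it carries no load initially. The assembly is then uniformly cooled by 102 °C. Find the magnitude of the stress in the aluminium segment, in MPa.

If the supports were absent, the total length change would be Σ αᵢΔT Lᵢ = 1.3×10⁻⁶×102×260 + 22.1×10⁻⁶×102×775 = 1.781 mm.
The rigid supports impose zero overall length change; the single axial force P common to all segments must satisfy P Σ Lᵢ/(AᵢEᵢ) = δ_free.
Σ Lᵢ/(AᵢEᵢ) = 260/(500×147×10³) + 775/(625×73×10³) = 2.052×10⁻⁵ mm/N.
Hence P = δ_free / Σ(L/AE) = 1.781/2.052×10⁻⁵ = 86.8 kN (tensile).
σ_{aluminium} = P / A = 86800 / 625 = 138.9 MPa.

σ ≈ 139 MPa (tensile)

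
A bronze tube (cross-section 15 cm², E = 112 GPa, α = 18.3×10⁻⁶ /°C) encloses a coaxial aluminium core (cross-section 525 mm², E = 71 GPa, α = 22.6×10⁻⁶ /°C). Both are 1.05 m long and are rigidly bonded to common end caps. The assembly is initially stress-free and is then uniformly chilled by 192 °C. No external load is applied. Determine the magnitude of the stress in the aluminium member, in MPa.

The aluminium has the larger α, so on cooling it would change length more than the bronze if both were free. The rigid plates force a common final length, so the aluminium is put into tension and the bronze into compression, with equal and opposite forces P (no external load).
Equating the net (thermal + elastic) strains gives |α₁ − α₂|·ΔT = P·[1/(A₁E₁) + 1/(A₂E₂)].
|α₁ − α₂|·ΔT = 4.3×10⁻⁶ × 192 = 0.0008256.
1/(A₁E₁) + 1/(A₂E₂) = 1/(1500×112×10³) + 1/(525×71×10³) = 3.278×10⁻⁸ N⁻¹.
P = 0.0008256 / 3.278×10⁻⁸ = 25190 N = 25.19 kN.
σ_{aluminium} = P/A₂ = 25190/525 = 47.97 MPa, tensile.

σ ≈ 48 MPa (tensile)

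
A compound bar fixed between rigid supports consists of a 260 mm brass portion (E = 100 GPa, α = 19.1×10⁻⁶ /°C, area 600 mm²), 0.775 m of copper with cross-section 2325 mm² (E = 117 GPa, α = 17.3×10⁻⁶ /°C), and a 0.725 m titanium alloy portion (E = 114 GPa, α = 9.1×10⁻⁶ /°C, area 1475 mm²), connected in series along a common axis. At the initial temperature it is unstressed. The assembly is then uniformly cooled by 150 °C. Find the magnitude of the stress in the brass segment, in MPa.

With the walls removed the bar would change length by δ_free = Σ αᵢΔT Lᵢ = 19.1×10⁻⁶×150×260 + 17.3×10⁻⁶×150×775 + 9.1×10⁻⁶×150×725 = 3.746 mm.
Since the ends are fixed, an axial force P builds up, equal in every segment, with P · Σ Lᵢ/(AᵢEᵢ) = δ_free.
Σ Lᵢ/(AᵢEᵢ) = 260/(600×100×10³) + 775/(2325×117×10³) + 725/(1475×114×10³) = 1.149×10⁻⁵ mm/N.
P = 3.746 / 1.149×10⁻⁵ = 325900 N = 325.9 kN, tensile.
σ_{brass} = P / A = 325900 / 600 = 543.1 MPa.

σ ≈ 543 MPa (tensile)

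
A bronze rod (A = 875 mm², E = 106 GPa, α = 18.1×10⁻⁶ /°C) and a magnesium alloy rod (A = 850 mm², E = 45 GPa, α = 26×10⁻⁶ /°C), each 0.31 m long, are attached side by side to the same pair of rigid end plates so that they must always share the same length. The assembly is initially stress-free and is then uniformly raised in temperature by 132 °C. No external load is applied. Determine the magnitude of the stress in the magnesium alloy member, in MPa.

Equilibrium of a rigid end plate with no external load gives equal and opposite internal forces ±P in the two members. Since α_{magnesium alloy} > α_{bronze}, heating drives the magnesium alloy into compression and the bronze into tension.
Compatibility of the two members (thermal + elastic change equal): (α₁ − α₂)ΔT = P·[1/(A₁E₁) + 1/(A₂E₂)].
|α₁ − α₂|·ΔT = 7.9×10⁻⁶ × 132 = 0.001043.
1/(A₁E₁) + 1/(A₂E₂) = 1/(875×106×10³) + 1/(850×45×10³) = 3.693×10⁻⁸ N⁻¹.
So P = 0.001043 / 3.693×10⁻⁸ = 28.24 kN.
σ_{magnesium alloy} = P/A₂ = 28240/850 = 33.22 MPa, compressive.

σ ≈ 33.2 MPa (compressive)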